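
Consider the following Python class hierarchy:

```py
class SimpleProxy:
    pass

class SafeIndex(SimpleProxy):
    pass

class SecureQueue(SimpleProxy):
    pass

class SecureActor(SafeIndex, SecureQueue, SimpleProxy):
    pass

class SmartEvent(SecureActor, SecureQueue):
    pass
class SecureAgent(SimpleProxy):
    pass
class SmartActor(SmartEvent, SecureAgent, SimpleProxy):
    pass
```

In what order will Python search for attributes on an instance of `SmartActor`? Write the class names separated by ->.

L[SmartActor] = SmartActor + merge(L[SmartEvent], L[SecureAgent], L[SimpleProxy], [SmartEvent SecureAgent SimpleProxy])
  take SmartEvent:  [SmartEvent SecureActor SafeIndex SecureQueue SimpleProxy object] + [SecureAgent SimpleProxy object] + [SimpleProxy object] + [SmartEvent SecureAgent SimpleProxy]
  take SecureActor:  [SecureActor SafeIndex SecureQueue SimpleProxy object] + [SecureAgent SimpleProxy object] + [SimpleProxy object] + [SecureAgent SimpleProxy]
  take SafeIndex:  [SafeIndex SecureQueue SimpleProxy object] + [SecureAgent SimpleProxy object] + [SimpleProxy object] + [SecureAgent SimpleProxy]
  take SecureQueue:  [SecureQueue SimpleProxy object] + [SecureAgent SimpleProxy object] + [SimpleProxy object] + [SecureAgent SimpleProxy]
  take SecureAgent:  [SimpleProxy object] + [SecureAgent SimpleProxy object] + [SimpleProxy object] + [SecureAgent SimpleProxy]
  take SimpleProxy:  [SimpleProxy object] + [SimpleProxy object] + [SimpleProxy object] + [SimpleProxy]
  take object:  [object] + [object] + [object]

SmartActor -> SmartEvent -> SecureActor -> SafeIndex -> SecureQueue -> SecureAgent -> SimpleProxy -> object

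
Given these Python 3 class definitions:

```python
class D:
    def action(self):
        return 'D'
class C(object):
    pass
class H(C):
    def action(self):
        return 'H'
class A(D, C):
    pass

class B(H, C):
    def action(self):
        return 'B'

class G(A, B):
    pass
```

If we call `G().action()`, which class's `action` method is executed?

D

L[G] = G + merge(L[A], L[B], [A B])
  take A:  [A D C object] + [B H C object] + [A B]
  take D:  [D C object] + [B H C object] + [B]
  take B:  [C object] + [B H C object] + [B]
  take H:  [C object] + [H C object]
  take C:  [C object] + [C object]
  take object:  [object] + [object]
MRO: G A D B H C object
action is defined in: B, D, H. First along the MRO is D.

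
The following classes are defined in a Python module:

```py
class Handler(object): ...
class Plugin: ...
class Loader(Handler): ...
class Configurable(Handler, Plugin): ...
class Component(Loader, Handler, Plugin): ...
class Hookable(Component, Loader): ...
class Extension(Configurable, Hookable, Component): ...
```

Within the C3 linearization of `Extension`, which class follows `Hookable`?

L[Extension] = Extension + merge(L[Configurable], L[Hookable], L[Component], [Configurable Hookable Component])
  take Configurable:  [Configurable Handler Plugin object] + [Hookable Component Loader Handler Plugin object] + [Component Loader Handler Plugin object] + [Configurable Hookable Component]
  take Hookable:  [Handler Plugin object] + [Hookable Component Loader Handler Plugin object] + [Component Loader Handler Plugin object] + [Hookable Component]
  take Component:  [Handler Plugin object] + [Component Loader Handler Plugin object] + [Component Loader Handler Plugin object] + [Component]
  take Loader:  [Handler Plugin object] + [Loader Handler Plugin object] + [Loader Handler Plugin object]
  take Handler:  [Handler Plugin object] + [Handler Plugin object] + [Handler Plugin object]
  take Plugin:  [Plugin object] + [Plugin object] + [Plugin object]
  take object:  [object] + [object] + [object]
MRO: Extension Configurable Hookable Component Loader Handler Plugin object
Hookable is at position 2; next is Component.

Component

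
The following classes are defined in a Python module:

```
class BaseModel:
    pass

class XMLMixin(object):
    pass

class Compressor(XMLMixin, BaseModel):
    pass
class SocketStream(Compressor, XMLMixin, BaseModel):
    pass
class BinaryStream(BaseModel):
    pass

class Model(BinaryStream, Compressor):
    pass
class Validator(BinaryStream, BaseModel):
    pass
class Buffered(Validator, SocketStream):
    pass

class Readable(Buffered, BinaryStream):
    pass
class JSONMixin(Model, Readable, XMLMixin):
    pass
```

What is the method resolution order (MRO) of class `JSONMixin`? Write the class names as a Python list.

[JSONMixin, Model, Readable, Buffered, Validator, BinaryStream, SocketStream, Compressor, XMLMixin, BaseModel, object]

L[JSONMixin] = JSONMixin + merge(L[Model], L[Readable], L[XMLMixin], [Model Readable XMLMixin])
  take Model:  [Model BinaryStream Compressor XMLMixin BaseModel object] + [Readable Buffered Validator BinaryStream SocketStream Compressor XMLMixin BaseModel object] + [XMLMixin object] + [Model Readable XMLMixin]
  take Readable:  [BinaryStream Compressor XMLMixin BaseModel object] + [Readable Buffered Validator BinaryStream SocketStream Compressor XMLMixin BaseModel object] + [XMLMixin object] + [Readable XMLMixin]
  take Buffered:  [BinaryStream Compressor XMLMixin BaseModel object] + [Buffered Validator BinaryStream SocketStream Compressor XMLMixin BaseModel object] + [XMLMixin object] + [XMLMixin]
  take Validator:  [BinaryStream Compressor XMLMixin BaseModel object] + [Validator BinaryStream SocketStream Compressor XMLMixin BaseModel object] + [XMLMixin object] + [XMLMixin]
  take BinaryStream:  [BinaryStream Compressor XMLMixin BaseModel object] + [BinaryStream SocketStream Compressor XMLMixin BaseModel object] + [XMLMixin object] + [XMLMixin]
  take SocketStream:  [Compressor XMLMixin BaseModel object] + [SocketStream Compressor XMLMixin BaseModel object] + [XMLMixin object] + [XMLMixin]
  take Compressor:  [Compressor XMLMixin BaseModel object] + [Compressor XMLMixin BaseModel object] + [XMLMixin object] + [XMLMixin]
  take XMLMixin:  [XMLMixin BaseModel object] + [XMLMixin BaseModel object] + [XMLMixin object] + [XMLMixin]
  take BaseModel:  [BaseModel object] + [BaseModel object] + [object]
  take object:  [object] + [object] + [object]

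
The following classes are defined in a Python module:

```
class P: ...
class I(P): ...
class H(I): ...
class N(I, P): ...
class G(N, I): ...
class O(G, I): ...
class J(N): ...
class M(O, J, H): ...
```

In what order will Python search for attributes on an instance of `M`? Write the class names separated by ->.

M -> O -> G -> J -> N -> H -> I -> P -> object

L[M] = M + merge(L[O], L[J], L[H], [O J H])
  take O:  [O G N I P object] + [J N I P object] + [H I P object] + [O J H]
  take G:  [G N I P object] + [J N I P object] + [H I P object] + [J H]
  take J:  [N I P object] + [J N I P object] + [H I P object] + [J H]
  take N:  [N I P object] + [N I P object] + [H I P object] + [H]
  take H:  [I P object] + [I P object] + [H I P object] + [H]
  take I:  [I P object] + [I P object] + [I P object]
  take P:  [P object] + [P object] + [P object]
  take object:  [object] + [object] + [object]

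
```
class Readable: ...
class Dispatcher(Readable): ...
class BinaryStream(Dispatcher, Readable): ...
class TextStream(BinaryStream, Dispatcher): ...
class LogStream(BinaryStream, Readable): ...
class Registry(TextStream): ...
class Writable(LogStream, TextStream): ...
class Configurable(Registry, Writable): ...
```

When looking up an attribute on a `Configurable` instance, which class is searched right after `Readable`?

object

L[Configurable] = Configurable + merge(L[Registry], L[Writable], [Registry Writable])
  take Registry:  [Registry TextStream BinaryStream Dispatcher Readable object] + [Writable LogStream TextStream BinaryStream Dispatcher Readable object] + [Registry Writable]
  take Writable:  [TextStream BinaryStream Dispatcher Readable object] + [Writable LogStream TextStream BinaryStream Dispatcher Readable object] + [Writable]
  take LogStream:  [TextStream BinaryStream Dispatcher Readable object] + [LogStream TextStream BinaryStream Dispatcher Readable object]
  take TextStream:  [TextStream BinaryStream Dispatcher Readable object] + [TextStream BinaryStream Dispatcher Readable object]
  take BinaryStream:  [BinaryStream Dispatcher Readable object] + [BinaryStream Dispatcher Readable object]
  take Dispatcher:  [Dispatcher Readable object] + [Dispatcher Readable object]
  take Readable:  [Readable object] + [Readable object]
  take object:  [object] + [object]
MRO: Configurable Registry Writable LogStream TextStream BinaryStream Dispatcher Readable object
Readable is at position 7; next is object.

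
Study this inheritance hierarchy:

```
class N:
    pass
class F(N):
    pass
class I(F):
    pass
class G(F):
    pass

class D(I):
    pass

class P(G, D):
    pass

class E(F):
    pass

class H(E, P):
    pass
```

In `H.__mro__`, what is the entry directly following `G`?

D

L[H] = H + merge(L[E], L[P], [E P])
  take E:  [E F N object] + [P G D I F N object] + [E P]
  take P:  [F N object] + [P G D I F N object] + [P]
  take G:  [F N object] + [G D I F N object]
  take D:  [F N object] + [D I F N object]
  take I:  [F N object] + [I F N object]
  take F:  [F N object] + [F N object]
  take N:  [N object] + [N object]
  take object:  [object] + [object]
MRO: H E P G D I F N object
G is at position 3; next is D.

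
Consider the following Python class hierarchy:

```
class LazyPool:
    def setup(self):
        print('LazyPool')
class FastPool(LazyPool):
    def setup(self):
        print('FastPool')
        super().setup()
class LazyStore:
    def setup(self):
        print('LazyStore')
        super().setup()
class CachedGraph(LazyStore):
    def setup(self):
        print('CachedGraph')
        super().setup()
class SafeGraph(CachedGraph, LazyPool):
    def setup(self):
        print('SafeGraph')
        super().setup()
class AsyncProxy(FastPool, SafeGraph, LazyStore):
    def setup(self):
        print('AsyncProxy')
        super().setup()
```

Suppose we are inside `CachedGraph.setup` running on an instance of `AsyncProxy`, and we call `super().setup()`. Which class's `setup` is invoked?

LazyStore

L[AsyncProxy] = AsyncProxy + merge(L[FastPool], L[SafeGraph], L[LazyStore], [FastPool SafeGraph LazyStore])
  take FastPool:  [FastPool LazyPool object] + [SafeGraph CachedGraph LazyStore LazyPool object] + [LazyStore object] + [FastPool SafeGraph LazyStore]
  take SafeGraph:  [LazyPool object] + [SafeGraph CachedGraph LazyStore LazyPool object] + [LazyStore object] + [SafeGraph LazyStore]
  take CachedGraph:  [LazyPool object] + [CachedGraph LazyStore LazyPool object] + [LazyStore object] + [LazyStore]
  take LazyStore:  [LazyPool object] + [LazyStore LazyPool object] + [LazyStore object] + [LazyStore]
  take LazyPool:  [LazyPool object] + [LazyPool object] + [object]
  take object:  [object] + [object] + [object]
MRO: AsyncProxy FastPool SafeGraph CachedGraph LazyStore LazyPool object
super() in CachedGraph.setup on a AsyncProxy instance goes to the class after CachedGraph in AsyncProxy's MRO: LazyStore.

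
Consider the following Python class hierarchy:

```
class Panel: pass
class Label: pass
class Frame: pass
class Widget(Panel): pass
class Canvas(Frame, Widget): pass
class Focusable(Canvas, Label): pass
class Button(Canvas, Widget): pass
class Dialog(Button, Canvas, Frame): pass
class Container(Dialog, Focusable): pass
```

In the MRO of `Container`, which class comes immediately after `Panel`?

L[Container] = Container + merge(L[Dialog], L[Focusable], [Dialog Focusable])
  take Dialog:  [Dialog Button Canvas Frame Widget Panel object] + [Focusable Canvas Frame Widget Panel Label object] + [Dialog Focusable]
  take Button:  [Button Canvas Frame Widget Panel object] + [Focusable Canvas Frame Widget Panel Label object] + [Focusable]
  take Focusable:  [Canvas Frame Widget Panel object] + [Focusable Canvas Frame Widget Panel Label object] + [Focusable]
  take Canvas:  [Canvas Frame Widget Panel object] + [Canvas Frame Widget Panel Label object]
  take Frame:  [Frame Widget Panel object] + [Frame Widget Panel Label object]
  take Widget:  [Widget Panel object] + [Widget Panel Label object]
  take Panel:  [Panel object] + [Panel Label object]
  take Label:  [object] + [Label object]
  take object:  [object] + [object]
MRO: Container Dialog Button Focusable Canvas Frame Widget Panel Label object
Panel is at position 7; next is Label.

Label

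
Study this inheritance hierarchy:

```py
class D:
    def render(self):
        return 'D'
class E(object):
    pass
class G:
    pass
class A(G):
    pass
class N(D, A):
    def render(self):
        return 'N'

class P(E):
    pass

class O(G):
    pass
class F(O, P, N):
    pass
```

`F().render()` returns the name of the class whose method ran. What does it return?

L[F] = F + merge(L[O], L[P], L[N], [O P N])
  take O:  [O G object] + [P E object] + [N D A G object] + [O P N]
  take P:  [G object] + [P E object] + [N D A G object] + [P N]
  take E:  [G object] + [E object] + [N D A G object] + [N]
  take N:  [G object] + [object] + [N D A G object] + [N]
  take D:  [G object] + [object] + [D A G object]
  take A:  [G object] + [object] + [A G object]
  take G:  [G object] + [object] + [G object]
  take object:  [object] + [object] + [object]
MRO: F O P E N D A G object
render is defined in: D, N. First along the MRO is N.

N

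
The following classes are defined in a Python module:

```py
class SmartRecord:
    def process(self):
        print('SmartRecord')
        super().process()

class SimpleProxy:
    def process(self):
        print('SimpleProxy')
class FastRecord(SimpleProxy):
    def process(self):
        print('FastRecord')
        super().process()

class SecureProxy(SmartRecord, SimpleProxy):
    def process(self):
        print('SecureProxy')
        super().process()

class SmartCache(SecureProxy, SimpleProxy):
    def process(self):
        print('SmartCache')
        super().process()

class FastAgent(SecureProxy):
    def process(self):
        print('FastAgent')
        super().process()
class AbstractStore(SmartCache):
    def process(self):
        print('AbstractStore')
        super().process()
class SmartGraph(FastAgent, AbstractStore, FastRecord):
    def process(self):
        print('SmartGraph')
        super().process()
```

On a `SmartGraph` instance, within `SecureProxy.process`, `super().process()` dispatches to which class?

SmartRecord

L[SmartGraph] = SmartGraph + merge(L[FastAgent], L[AbstractStore], L[FastRecord], [FastAgent AbstractStore FastRecord])
  take FastAgent:  [FastAgent SecureProxy SmartRecord SimpleProxy object] + [AbstractStore SmartCache SecureProxy SmartRecord SimpleProxy object] + [FastRecord SimpleProxy object] + [FastAgent AbstractStore FastRecord]
  take AbstractStore:  [SecureProxy SmartRecord SimpleProxy object] + [AbstractStore SmartCache SecureProxy SmartRecord SimpleProxy object] + [FastRecord SimpleProxy object] + [AbstractStore FastRecord]
  take SmartCache:  [SecureProxy SmartRecord SimpleProxy object] + [SmartCache SecureProxy SmartRecord SimpleProxy object] + [FastRecord SimpleProxy object] + [FastRecord]
  take SecureProxy:  [SecureProxy SmartRecord SimpleProxy object] + [SecureProxy SmartRecord SimpleProxy object] + [FastRecord SimpleProxy object] + [FastRecord]
  take SmartRecord:  [SmartRecord SimpleProxy object] + [SmartRecord SimpleProxy object] + [FastRecord SimpleProxy object] + [FastRecord]
  take FastRecord:  [SimpleProxy object] + [SimpleProxy object] + [FastRecord SimpleProxy object] + [FastRecord]
  take SimpleProxy:  [SimpleProxy object] + [SimpleProxy object] + [SimpleProxy object]
  take object:  [object] + [object] + [object]
MRO: SmartGraph FastAgent AbstractStore SmartCache SecureProxy SmartRecord FastRecord SimpleProxy object
super() in SecureProxy.process on a SmartGraph instance goes to the class after SecureProxy in SmartGraph's MRO: SmartRecord.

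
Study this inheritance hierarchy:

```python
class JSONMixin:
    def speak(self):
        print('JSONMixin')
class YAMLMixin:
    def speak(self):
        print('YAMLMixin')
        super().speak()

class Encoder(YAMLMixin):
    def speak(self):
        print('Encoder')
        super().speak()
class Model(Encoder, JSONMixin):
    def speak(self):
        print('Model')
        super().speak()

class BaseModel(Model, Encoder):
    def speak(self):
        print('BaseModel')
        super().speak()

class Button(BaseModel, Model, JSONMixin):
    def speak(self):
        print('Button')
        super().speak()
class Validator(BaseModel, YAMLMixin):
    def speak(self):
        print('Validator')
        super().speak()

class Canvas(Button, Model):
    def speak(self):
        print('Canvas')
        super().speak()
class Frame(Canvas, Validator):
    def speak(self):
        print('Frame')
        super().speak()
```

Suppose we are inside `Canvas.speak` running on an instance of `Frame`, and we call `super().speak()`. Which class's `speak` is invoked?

Button

L[Frame] = Frame + merge(L[Canvas], L[Validator], [Canvas Validator])
  take Canvas:  [Canvas Button BaseModel Model Encoder YAMLMixin JSONMixin object] + [Validator BaseModel Model Encoder YAMLMixin JSONMixin object] + [Canvas Validator]
  take Button:  [Button BaseModel Model Encoder YAMLMixin JSONMixin object] + [Validator BaseModel Model Encoder YAMLMixin JSONMixin object] + [Validator]
  take Validator:  [BaseModel Model Encoder YAMLMixin JSONMixin object] + [Validator BaseModel Model Encoder YAMLMixin JSONMixin object] + [Validator]
  take BaseModel:  [BaseModel Model Encoder YAMLMixin JSONMixin object] + [BaseModel Model Encoder YAMLMixin JSONMixin object]
  take Model:  [Model Encoder YAMLMixin JSONMixin object] + [Model Encoder YAMLMixin JSONMixin object]
  take Encoder:  [Encoder YAMLMixin JSONMixin object] + [Encoder YAMLMixin JSONMixin object]
  take YAMLMixin:  [YAMLMixin JSONMixin object] + [YAMLMixin JSONMixin object]
  take JSONMixin:  [JSONMixin object] + [JSONMixin object]
  take object:  [object] + [object]
MRO: Frame Canvas Button Validator BaseModel Model Encoder YAMLMixin JSONMixin object
super() in Canvas.speak on a Frame instance goes to the class after Canvas in Frame's MRO: Button.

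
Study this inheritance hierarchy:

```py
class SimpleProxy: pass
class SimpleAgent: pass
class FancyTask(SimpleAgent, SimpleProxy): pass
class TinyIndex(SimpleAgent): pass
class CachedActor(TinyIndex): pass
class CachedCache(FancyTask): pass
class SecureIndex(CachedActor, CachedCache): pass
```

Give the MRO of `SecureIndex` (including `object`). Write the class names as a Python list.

[SecureIndex, CachedActor, TinyIndex, CachedCache, FancyTask, SimpleAgent, SimpleProxy, object]

L[SecureIndex] = SecureIndex + merge(L[CachedActor], L[CachedCache], [CachedActor CachedCache])
  take CachedActor:  [CachedActor TinyIndex SimpleAgent object] + [CachedCache FancyTask SimpleAgent SimpleProxy object] + [CachedActor CachedCache]
  take TinyIndex:  [TinyIndex SimpleAgent object] + [CachedCache FancyTask SimpleAgent SimpleProxy object] + [CachedCache]
  take CachedCache:  [SimpleAgent object] + [CachedCache FancyTask SimpleAgent SimpleProxy object] + [CachedCache]
  take FancyTask:  [SimpleAgent object] + [FancyTask SimpleAgent SimpleProxy object]
  take SimpleAgent:  [SimpleAgent object] + [SimpleAgent SimpleProxy object]
  take SimpleProxy:  [object] + [SimpleProxy object]
  take object:  [object] + [object]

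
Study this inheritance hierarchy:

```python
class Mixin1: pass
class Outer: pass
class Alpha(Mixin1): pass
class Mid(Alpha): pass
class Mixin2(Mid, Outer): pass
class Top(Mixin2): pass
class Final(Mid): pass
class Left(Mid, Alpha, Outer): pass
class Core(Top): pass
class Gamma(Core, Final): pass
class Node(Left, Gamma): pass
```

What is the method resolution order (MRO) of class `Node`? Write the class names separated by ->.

L[Node] = Node + merge(L[Left], L[Gamma], [Left Gamma])
  take Left:  [Left Mid Alpha Mixin1 Outer object] + [Gamma Core Top Mixin2 Final Mid Alpha Mixin1 Outer object] + [Left Gamma]
  take Gamma:  [Mid Alpha Mixin1 Outer object] + [Gamma Core Top Mixin2 Final Mid Alpha Mixin1 Outer object] + [Gamma]
  take Core:  [Mid Alpha Mixin1 Outer object] + [Core Top Mixin2 Final Mid Alpha Mixin1 Outer object]
  take Top:  [Mid Alpha Mixin1 Outer object] + [Top Mixin2 Final Mid Alpha Mixin1 Outer object]
  take Mixin2:  [Mid Alpha Mixin1 Outer object] + [Mixin2 Final Mid Alpha Mixin1 Outer object]
  take Final:  [Mid Alpha Mixin1 Outer object] + [Final Mid Alpha Mixin1 Outer object]
  take Mid:  [Mid Alpha Mixin1 Outer object] + [Mid Alpha Mixin1 Outer object]
  take Alpha:  [Alpha Mixin1 Outer object] + [Alpha Mixin1 Outer object]
  take Mixin1:  [Mixin1 Outer object] + [Mixin1 Outer object]
  take Outer:  [Outer object] + [Outer object]
  take object:  [object] + [object]

Node -> Left -> Gamma -> Core -> Top -> Mixin2 -> Final -> Mid -> Alpha -> Mixin1 -> Outer -> object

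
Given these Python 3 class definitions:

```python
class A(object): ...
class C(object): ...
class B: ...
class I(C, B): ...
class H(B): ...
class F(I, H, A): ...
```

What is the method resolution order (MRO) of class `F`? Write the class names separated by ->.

F -> I -> C -> H -> B -> A -> object

L[F] = F + merge(L[I], L[H], L[A], [I H A])
  take I:  [I C B object] + [H B object] + [A object] + [I H A]
  take C:  [C B object] + [H B object] + [A object] + [H A]
  take H:  [B object] + [H B object] + [A object] + [H A]
  take B:  [B object] + [B object] + [A object] + [A]
  take A:  [object] + [object] + [A object] + [A]
  take object:  [object] + [object] + [object]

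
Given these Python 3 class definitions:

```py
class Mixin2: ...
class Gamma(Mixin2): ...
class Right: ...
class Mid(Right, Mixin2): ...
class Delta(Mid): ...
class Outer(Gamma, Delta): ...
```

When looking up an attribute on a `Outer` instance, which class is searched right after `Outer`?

L[Outer] = Outer + merge(L[Gamma], L[Delta], [Gamma Delta])
  take Gamma:  [Gamma Mixin2 object] + [Delta Mid Right Mixin2 object] + [Gamma Delta]
  take Delta:  [Mixin2 object] + [Delta Mid Right Mixin2 object] + [Delta]
  take Mid:  [Mixin2 object] + [Mid Right Mixin2 object]
  take Right:  [Mixin2 object] + [Right Mixin2 object]
  take Mixin2:  [Mixin2 object] + [Mixin2 object]
  take object:  [object] + [object]
MRO: Outer Gamma Delta Mid Right Mixin2 object
Outer is at position 0; next is Gamma.

Gamma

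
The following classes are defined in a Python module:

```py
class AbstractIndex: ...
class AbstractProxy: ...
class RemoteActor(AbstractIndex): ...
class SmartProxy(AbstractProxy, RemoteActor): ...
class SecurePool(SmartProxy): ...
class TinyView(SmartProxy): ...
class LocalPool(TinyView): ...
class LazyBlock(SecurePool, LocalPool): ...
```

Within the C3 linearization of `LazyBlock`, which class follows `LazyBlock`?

L[LazyBlock] = LazyBlock + merge(L[SecurePool], L[LocalPool], [SecurePool LocalPool])
  take SecurePool:  [SecurePool SmartProxy AbstractProxy RemoteActor AbstractIndex object] + [LocalPool TinyView SmartProxy AbstractProxy RemoteActor AbstractIndex object] + [SecurePool LocalPool]
  take LocalPool:  [SmartProxy AbstractProxy RemoteActor AbstractIndex object] + [LocalPool TinyView SmartProxy AbstractProxy RemoteActor AbstractIndex object] + [LocalPool]
  take TinyView:  [SmartProxy AbstractProxy RemoteActor AbstractIndex object] + [TinyView SmartProxy AbstractProxy RemoteActor AbstractIndex object]
  take SmartProxy:  [SmartProxy AbstractProxy RemoteActor AbstractIndex object] + [SmartProxy AbstractProxy RemoteActor AbstractIndex object]
  take AbstractProxy:  [AbstractProxy RemoteActor AbstractIndex object] + [AbstractProxy RemoteActor AbstractIndex object]
  take RemoteActor:  [RemoteActor AbstractIndex object] + [RemoteActor AbstractIndex object]
  take AbstractIndex:  [AbstractIndex object] + [AbstractIndex object]
  take object:  [object] + [object]
MRO: LazyBlock SecurePool LocalPool TinyView SmartProxy AbstractProxy RemoteActor AbstractIndex object
LazyBlock is at position 0; next is SecurePool.

SecurePool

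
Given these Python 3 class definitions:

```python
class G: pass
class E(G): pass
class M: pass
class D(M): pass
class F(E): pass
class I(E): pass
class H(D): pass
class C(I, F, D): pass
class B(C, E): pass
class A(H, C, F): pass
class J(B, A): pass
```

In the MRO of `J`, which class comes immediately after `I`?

L[J] = J + merge(L[B], L[A], [B A])
  take B:  [B C I F E G D M object] + [A H C I F E G D M object] + [B A]
  take A:  [C I F E G D M object] + [A H C I F E G D M object] + [A]
  take H:  [C I F E G D M object] + [H C I F E G D M object]
  take C:  [C I F E G D M object] + [C I F E G D M object]
  take I:  [I F E G D M object] + [I F E G D M object]
  take F:  [F E G D M object] + [F E G D M object]
  take E:  [E G D M object] + [E G D M object]
  take G:  [G D M object] + [G D M object]
  take D:  [D M object] + [D M object]
  take M:  [M object] + [M object]
  take object:  [object] + [object]
MRO: J B A H C I F E G D M object
I is at position 5; next is F.

F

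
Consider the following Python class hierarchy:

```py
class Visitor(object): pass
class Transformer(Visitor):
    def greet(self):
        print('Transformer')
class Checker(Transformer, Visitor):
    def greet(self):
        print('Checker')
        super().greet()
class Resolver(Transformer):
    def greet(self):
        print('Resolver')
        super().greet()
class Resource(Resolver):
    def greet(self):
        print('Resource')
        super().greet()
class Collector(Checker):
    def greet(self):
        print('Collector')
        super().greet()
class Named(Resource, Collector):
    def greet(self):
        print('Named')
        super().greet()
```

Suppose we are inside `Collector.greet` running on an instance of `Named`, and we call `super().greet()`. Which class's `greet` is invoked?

Checker

L[Named] = Named + merge(L[Resource], L[Collector], [Resource Collector])
  take Resource:  [Resource Resolver Transformer Visitor object] + [Collector Checker Transformer Visitor object] + [Resource Collector]
  take Resolver:  [Resolver Transformer Visitor object] + [Collector Checker Transformer Visitor object] + [Collector]
  take Collector:  [Transformer Visitor object] + [Collector Checker Transformer Visitor object] + [Collector]
  take Checker:  [Transformer Visitor object] + [Checker Transformer Visitor object]
  take Transformer:  [Transformer Visitor object] + [Transformer Visitor object]
  take Visitor:  [Visitor object] + [Visitor object]
  take object:  [object] + [object]
MRO: Named Resource Resolver Collector Checker Transformer Visitor object
super() in Collector.greet on a Named instance goes to the class after Collector in Named's MRO: Checker.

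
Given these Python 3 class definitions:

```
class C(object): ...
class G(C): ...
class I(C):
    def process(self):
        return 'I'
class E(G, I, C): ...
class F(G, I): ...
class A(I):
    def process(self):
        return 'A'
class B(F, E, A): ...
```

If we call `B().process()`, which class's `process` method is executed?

L[B] = B + merge(L[F], L[E], L[A], [F E A])
  take F:  [F G I C object] + [E G I C object] + [A I C object] + [F E A]
  take E:  [G I C object] + [E G I C object] + [A I C object] + [E A]
  take G:  [G I C object] + [G I C object] + [A I C object] + [A]
  take A:  [I C object] + [I C object] + [A I C object] + [A]
  take I:  [I C object] + [I C object] + [I C object]
  take C:  [C object] + [C object] + [C object]
  take object:  [object] + [object] + [object]
MRO: B F E G A I C object
process is defined in: A, I. First along the MRO is A.

A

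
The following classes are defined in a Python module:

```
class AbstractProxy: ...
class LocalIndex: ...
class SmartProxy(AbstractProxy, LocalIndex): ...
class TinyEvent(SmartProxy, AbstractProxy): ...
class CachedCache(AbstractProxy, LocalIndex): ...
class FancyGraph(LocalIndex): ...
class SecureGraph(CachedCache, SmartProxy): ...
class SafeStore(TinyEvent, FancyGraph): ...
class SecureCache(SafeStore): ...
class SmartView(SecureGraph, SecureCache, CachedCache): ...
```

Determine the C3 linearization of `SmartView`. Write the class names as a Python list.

[SmartView, SecureGraph, SecureCache, CachedCache, SafeStore, TinyEvent, SmartProxy, AbstractProxy, FancyGraph, LocalIndex, object]

L[SmartView] = SmartView + merge(L[SecureGraph], L[SecureCache], L[CachedCache], [SecureGraph SecureCache CachedCache])
  take SecureGraph:  [SecureGraph CachedCache SmartProxy AbstractProxy LocalIndex object] + [SecureCache SafeStore TinyEvent SmartProxy AbstractProxy FancyGraph LocalIndex object] + [CachedCache AbstractProxy LocalIndex object] + [SecureGraph SecureCache CachedCache]
  take SecureCache:  [CachedCache SmartProxy AbstractProxy LocalIndex object] + [SecureCache SafeStore TinyEvent SmartProxy AbstractProxy FancyGraph LocalIndex object] + [CachedCache AbstractProxy LocalIndex object] + [SecureCache CachedCache]
  take CachedCache:  [CachedCache SmartProxy AbstractProxy LocalIndex object] + [SafeStore TinyEvent SmartProxy AbstractProxy FancyGraph LocalIndex object] + [CachedCache AbstractProxy LocalIndex object] + [CachedCache]
  take SafeStore:  [SmartProxy AbstractProxy LocalIndex object] + [SafeStore TinyEvent SmartProxy AbstractProxy FancyGraph LocalIndex object] + [AbstractProxy LocalIndex object]
  take TinyEvent:  [SmartProxy AbstractProxy LocalIndex object] + [TinyEvent SmartProxy AbstractProxy FancyGraph LocalIndex object] + [AbstractProxy LocalIndex object]
  take SmartProxy:  [SmartProxy AbstractProxy LocalIndex object] + [SmartProxy AbstractProxy FancyGraph LocalIndex object] + [AbstractProxy LocalIndex object]
  take AbstractProxy:  [AbstractProxy LocalIndex object] + [AbstractProxy FancyGraph LocalIndex object] + [AbstractProxy LocalIndex object]
  take FancyGraph:  [LocalIndex object] + [FancyGraph LocalIndex object] + [LocalIndex object]
  take LocalIndex:  [LocalIndex object] + [LocalIndex object] + [LocalIndex object]
  take object:  [object] + [object] + [object]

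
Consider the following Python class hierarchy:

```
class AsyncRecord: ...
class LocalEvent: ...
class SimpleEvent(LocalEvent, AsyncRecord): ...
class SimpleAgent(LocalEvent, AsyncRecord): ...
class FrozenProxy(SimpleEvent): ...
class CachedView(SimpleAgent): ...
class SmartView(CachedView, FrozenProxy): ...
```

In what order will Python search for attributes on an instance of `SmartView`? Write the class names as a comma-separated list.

L[SmartView] = SmartView + merge(L[CachedView], L[FrozenProxy], [CachedView FrozenProxy])
  take CachedView:  [CachedView SimpleAgent LocalEvent AsyncRecord object] + [FrozenProxy SimpleEvent LocalEvent AsyncRecord object] + [CachedView FrozenProxy]
  take SimpleAgent:  [SimpleAgent LocalEvent AsyncRecord object] + [FrozenProxy SimpleEvent LocalEvent AsyncRecord object] + [FrozenProxy]
  take FrozenProxy:  [LocalEvent AsyncRecord object] + [FrozenProxy SimpleEvent LocalEvent AsyncRecord object] + [FrozenProxy]
  take SimpleEvent:  [LocalEvent AsyncRecord object] + [SimpleEvent LocalEvent AsyncRecord object]
  take LocalEvent:  [LocalEvent AsyncRecord object] + [LocalEvent AsyncRecord object]
  take AsyncRecord:  [AsyncRecord object] + [AsyncRecord object]
  take object:  [object] + [object]

SmartView, CachedView, SimpleAgent, FrozenProxy, SimpleEvent, LocalEvent, AsyncRecord, object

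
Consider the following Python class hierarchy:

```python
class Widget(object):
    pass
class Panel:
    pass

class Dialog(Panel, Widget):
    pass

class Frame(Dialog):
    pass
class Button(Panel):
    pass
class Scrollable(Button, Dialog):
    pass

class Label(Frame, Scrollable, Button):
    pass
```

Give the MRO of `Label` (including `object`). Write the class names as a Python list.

L[Label] = Label + merge(L[Frame], L[Scrollable], L[Button], [Frame Scrollable Button])
  take Frame:  [Frame Dialog Panel Widget object] + [Scrollable Button Dialog Panel Widget object] + [Button Panel object] + [Frame Scrollable Button]
  take Scrollable:  [Dialog Panel Widget object] + [Scrollable Button Dialog Panel Widget object] + [Button Panel object] + [Scrollable Button]
  take Button:  [Dialog Panel Widget object] + [Button Dialog Panel Widget object] + [Button Panel object] + [Button]
  take Dialog:  [Dialog Panel Widget object] + [Dialog Panel Widget object] + [Panel object]
  take Panel:  [Panel Widget object] + [Panel Widget object] + [Panel object]
  take Widget:  [Widget object] + [Widget object] + [object]
  take object:  [object] + [object] + [object]

[Label, Frame, Scrollable, Button, Dialog, Panel, Widget, object]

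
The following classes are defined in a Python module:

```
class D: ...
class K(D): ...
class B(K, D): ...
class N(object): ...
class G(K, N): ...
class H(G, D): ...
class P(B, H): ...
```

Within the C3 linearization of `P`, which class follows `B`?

H

L[P] = P + merge(L[B], L[H], [B H])
  take B:  [B K D object] + [H G K D N object] + [B H]
  take H:  [K D object] + [H G K D N object] + [H]
  take G:  [K D object] + [G K D N object]
  take K:  [K D object] + [K D N object]
  take D:  [D object] + [D N object]
  take N:  [object] + [N object]
  take object:  [object] + [object]
MRO: P B H G K D N object
B is at position 1; next is H.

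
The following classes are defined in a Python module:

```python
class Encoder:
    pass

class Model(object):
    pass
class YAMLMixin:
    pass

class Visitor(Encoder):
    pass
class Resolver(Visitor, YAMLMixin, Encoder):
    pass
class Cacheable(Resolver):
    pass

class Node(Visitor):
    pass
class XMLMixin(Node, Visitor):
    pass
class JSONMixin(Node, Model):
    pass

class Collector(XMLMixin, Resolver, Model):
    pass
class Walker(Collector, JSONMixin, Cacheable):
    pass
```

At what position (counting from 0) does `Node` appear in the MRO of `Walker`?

L[Walker] = Walker + merge(L[Collector], L[JSONMixin], L[Cacheable], [Collector JSONMixin Cacheable])
  take Collector:  [Collector XMLMixin Node Resolver Visitor YAMLMixin Encoder Model object] + [JSONMixin Node Visitor Encoder Model object] + [Cacheable Resolver Visitor YAMLMixin Encoder object] + [Collector JSONMixin Cacheable]
  take XMLMixin:  [XMLMixin Node Resolver Visitor YAMLMixin Encoder Model object] + [JSONMixin Node Visitor Encoder Model object] + [Cacheable Resolver Visitor YAMLMixin Encoder object] + [JSONMixin Cacheable]
  take JSONMixin:  [Node Resolver Visitor YAMLMixin Encoder Model object] + [JSONMixin Node Visitor Encoder Model object] + [Cacheable Resolver Visitor YAMLMixin Encoder object] + [JSONMixin Cacheable]
  take Node:  [Node Resolver Visitor YAMLMixin Encoder Model object] + [Node Visitor Encoder Model object] + [Cacheable Resolver Visitor YAMLMixin Encoder object] + [Cacheable]
  take Cacheable:  [Resolver Visitor YAMLMixin Encoder Model object] + [Visitor Encoder Model object] + [Cacheable Resolver Visitor YAMLMixin Encoder object] + [Cacheable]
  take Resolver:  [Resolver Visitor YAMLMixin Encoder Model object] + [Visitor Encoder Model object] + [Resolver Visitor YAMLMixin Encoder object]
  take Visitor:  [Visitor YAMLMixin Encoder Model object] + [Visitor Encoder Model object] + [Visitor YAMLMixin Encoder object]
  take YAMLMixin:  [YAMLMixin Encoder Model object] + [Encoder Model object] + [YAMLMixin Encoder object]
  take Encoder:  [Encoder Model object] + [Encoder Model object] + [Encoder object]
  take Model:  [Model object] + [Model object] + [object]
  take object:  [object] + [object] + [object]
MRO: Walker Collector XMLMixin JSONMixin Node Cacheable Resolver Visitor YAMLMixin Encoder Model object
Node sits at index 4.

4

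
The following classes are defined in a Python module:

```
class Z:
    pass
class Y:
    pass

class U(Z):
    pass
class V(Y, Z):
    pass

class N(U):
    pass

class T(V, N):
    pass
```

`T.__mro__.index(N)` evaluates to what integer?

3

L[T] = T + merge(L[V], L[N], [V N])
  take V:  [V Y Z object] + [N U Z object] + [V N]
  take Y:  [Y Z object] + [N U Z object] + [N]
  take N:  [Z object] + [N U Z object] + [N]
  take U:  [Z object] + [U Z object]
  take Z:  [Z object] + [Z object]
  take object:  [object] + [object]
MRO: T V Y N U Z object
N sits at index 3.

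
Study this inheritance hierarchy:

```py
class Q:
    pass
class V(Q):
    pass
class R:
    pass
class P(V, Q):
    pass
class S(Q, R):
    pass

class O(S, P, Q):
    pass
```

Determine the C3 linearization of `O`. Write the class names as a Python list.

L[O] = O + merge(L[S], L[P], L[Q], [S P Q])
  take S:  [S Q R object] + [P V Q object] + [Q object] + [S P Q]
  take P:  [Q R object] + [P V Q object] + [Q object] + [P Q]
  take V:  [Q R object] + [V Q object] + [Q object] + [Q]
  take Q:  [Q R object] + [Q object] + [Q object] + [Q]
  take R:  [R object] + [object] + [object]
  take object:  [object] + [object] + [object]

[O, S, P, V, Q, R, object]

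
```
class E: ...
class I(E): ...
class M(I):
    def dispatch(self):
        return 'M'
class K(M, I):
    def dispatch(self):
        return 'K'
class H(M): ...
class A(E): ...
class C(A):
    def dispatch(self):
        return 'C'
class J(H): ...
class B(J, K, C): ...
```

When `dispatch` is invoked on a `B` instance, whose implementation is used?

L[B] = B + merge(L[J], L[K], L[C], [J K C])
  take J:  [J H M I E object] + [K M I E object] + [C A E object] + [J K C]
  take H:  [H M I E object] + [K M I E object] + [C A E object] + [K C]
  take K:  [M I E object] + [K M I E object] + [C A E object] + [K C]
  take M:  [M I E object] + [M I E object] + [C A E object] + [C]
  take I:  [I E object] + [I E object] + [C A E object] + [C]
  take C:  [E object] + [E object] + [C A E object] + [C]
  take A:  [E object] + [E object] + [A E object]
  take E:  [E object] + [E object] + [E object]
  take object:  [object] + [object] + [object]
MRO: B J H K M I C A E object
dispatch is defined in: C, K, M. First along the MRO is K.

K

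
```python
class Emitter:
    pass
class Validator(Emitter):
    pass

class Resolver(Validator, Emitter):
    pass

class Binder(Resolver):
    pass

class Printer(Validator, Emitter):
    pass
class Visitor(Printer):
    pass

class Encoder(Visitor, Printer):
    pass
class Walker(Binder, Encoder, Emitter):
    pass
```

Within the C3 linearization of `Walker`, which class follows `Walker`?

L[Walker] = Walker + merge(L[Binder], L[Encoder], L[Emitter], [Binder Encoder Emitter])
  take Binder:  [Binder Resolver Validator Emitter object] + [Encoder Visitor Printer Validator Emitter object] + [Emitter object] + [Binder Encoder Emitter]
  take Resolver:  [Resolver Validator Emitter object] + [Encoder Visitor Printer Validator Emitter object] + [Emitter object] + [Encoder Emitter]
  take Encoder:  [Validator Emitter object] + [Encoder Visitor Printer Validator Emitter object] + [Emitter object] + [Encoder Emitter]
  take Visitor:  [Validator Emitter object] + [Visitor Printer Validator Emitter object] + [Emitter object] + [Emitter]
  take Printer:  [Validator Emitter object] + [Printer Validator Emitter object] + [Emitter object] + [Emitter]
  take Validator:  [Validator Emitter object] + [Validator Emitter object] + [Emitter object] + [Emitter]
  take Emitter:  [Emitter object] + [Emitter object] + [Emitter object] + [Emitter]
  take object:  [object] + [object] + [object]
MRO: Walker Binder Resolver Encoder Visitor Printer Validator Emitter object
Walker is at position 0; next is Binder.

Binder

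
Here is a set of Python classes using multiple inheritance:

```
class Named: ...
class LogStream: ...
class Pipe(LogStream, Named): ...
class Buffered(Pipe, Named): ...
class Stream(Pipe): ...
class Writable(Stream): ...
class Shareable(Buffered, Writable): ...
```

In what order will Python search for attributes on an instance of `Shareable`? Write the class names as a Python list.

[Shareable, Buffered, Writable, Stream, Pipe, LogStream, Named, object]

L[Shareable] = Shareable + merge(L[Buffered], L[Writable], [Buffered Writable])
  take Buffered:  [Buffered Pipe LogStream Named object] + [Writable Stream Pipe LogStream Named object] + [Buffered Writable]
  take Writable:  [Pipe LogStream Named object] + [Writable Stream Pipe LogStream Named object] + [Writable]
  take Stream:  [Pipe LogStream Named object] + [Stream Pipe LogStream Named object]
  take Pipe:  [Pipe LogStream Named object] + [Pipe LogStream Named object]
  take LogStream:  [LogStream Named object] + [LogStream Named object]
  take Named:  [Named object] + [Named object]
  take object:  [object] + [object]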